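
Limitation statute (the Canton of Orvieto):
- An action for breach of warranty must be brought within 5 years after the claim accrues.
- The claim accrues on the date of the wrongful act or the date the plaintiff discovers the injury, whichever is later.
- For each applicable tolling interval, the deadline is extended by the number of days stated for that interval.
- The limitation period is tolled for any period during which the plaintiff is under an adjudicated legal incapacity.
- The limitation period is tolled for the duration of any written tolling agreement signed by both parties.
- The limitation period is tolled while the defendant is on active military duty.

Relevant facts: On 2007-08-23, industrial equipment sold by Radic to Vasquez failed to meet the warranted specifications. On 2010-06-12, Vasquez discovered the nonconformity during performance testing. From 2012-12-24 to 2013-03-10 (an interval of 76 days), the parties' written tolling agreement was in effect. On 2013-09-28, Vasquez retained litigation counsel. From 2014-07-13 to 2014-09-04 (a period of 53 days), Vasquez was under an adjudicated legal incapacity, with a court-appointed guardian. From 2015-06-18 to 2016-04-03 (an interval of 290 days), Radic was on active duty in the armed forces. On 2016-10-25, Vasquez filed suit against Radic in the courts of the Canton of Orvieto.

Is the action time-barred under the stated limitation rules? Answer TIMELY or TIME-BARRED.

Because discovery on 2010-06-12 post-dates the 2007-08-23 act, accrual under the later-of rule falls on 2010-06-12.
5 years from 2010-06-12 is 2015-06-12.
The period was tolled for 76 days by the written tolling agreement (2012-12-24 to 2013-03-10), pushing the deadline to 2015-08-27.
The plaintiff's legal incapacity from 2014-07-13 to 2014-09-04 tolled the period for 53 days, extending the deadline to 2015-10-19.
The defendant's active military service from 2015-06-18 to 2016-04-03 tolled the period for 290 days, extending the deadline to 2016-08-04.
None of the other events listed affects the running of the period under the stated rules.
Vasquez filed on 2016-10-25, after the 2016-08-04 deadline, so the action is time-barred.

TIME-BARRED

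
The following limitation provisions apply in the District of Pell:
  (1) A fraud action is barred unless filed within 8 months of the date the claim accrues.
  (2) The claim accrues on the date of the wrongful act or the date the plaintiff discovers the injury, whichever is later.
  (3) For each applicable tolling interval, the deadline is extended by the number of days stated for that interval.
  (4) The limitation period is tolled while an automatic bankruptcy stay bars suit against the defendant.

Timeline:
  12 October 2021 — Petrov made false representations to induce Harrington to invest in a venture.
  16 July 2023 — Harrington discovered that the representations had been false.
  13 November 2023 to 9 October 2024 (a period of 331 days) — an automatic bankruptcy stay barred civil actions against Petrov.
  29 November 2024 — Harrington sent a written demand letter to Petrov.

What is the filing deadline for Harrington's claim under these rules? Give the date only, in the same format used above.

10 February 2025

Because discovery on 16 July 2023 post-dates the 12 October 2021 act, accrual under the later-of rule falls on 16 July 2023.
Adding the 8 months base period to 16 July 2023 gives a deadline of 16 March 2024, before any tolling.
The automatic bankruptcy stay from 13 November 2023 to 9 October 2024 tolled the period for 331 days, extending the deadline to 10 February 2025.
Nothing else in the chronology tolls or restarts the period.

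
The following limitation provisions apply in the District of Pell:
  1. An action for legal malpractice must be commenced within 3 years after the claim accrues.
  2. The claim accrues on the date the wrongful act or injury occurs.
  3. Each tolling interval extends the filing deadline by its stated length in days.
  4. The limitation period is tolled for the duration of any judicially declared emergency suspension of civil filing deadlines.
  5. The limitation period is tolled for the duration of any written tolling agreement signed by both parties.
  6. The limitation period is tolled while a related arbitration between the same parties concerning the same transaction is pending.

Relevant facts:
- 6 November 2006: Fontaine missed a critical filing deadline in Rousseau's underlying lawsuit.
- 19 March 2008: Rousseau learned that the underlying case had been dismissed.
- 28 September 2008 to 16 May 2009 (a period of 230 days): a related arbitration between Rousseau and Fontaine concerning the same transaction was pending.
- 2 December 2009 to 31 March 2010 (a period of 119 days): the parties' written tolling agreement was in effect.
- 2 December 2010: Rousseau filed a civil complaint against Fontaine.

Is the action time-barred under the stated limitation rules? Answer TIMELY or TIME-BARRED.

TIME-BARRED

Because the rule ties accrual to occurrence, the claim accrued on 6 November 2006, not on the 19 March 2008 discovery date.
3 years from 6 November 2006 is 6 November 2009.
The period was tolled for 230 days by the pending related arbitration (28 September 2008 to 16 May 2009), pushing the deadline to 24 June 2010.
Because the written tolling agreement ran from 2 December 2009 to 31 March 2010, the deadline is extended by 119 days to 21 October 2010.
Rousseau filed on 2 December 2010, after the 21 October 2010 deadline, so the action is time-barred.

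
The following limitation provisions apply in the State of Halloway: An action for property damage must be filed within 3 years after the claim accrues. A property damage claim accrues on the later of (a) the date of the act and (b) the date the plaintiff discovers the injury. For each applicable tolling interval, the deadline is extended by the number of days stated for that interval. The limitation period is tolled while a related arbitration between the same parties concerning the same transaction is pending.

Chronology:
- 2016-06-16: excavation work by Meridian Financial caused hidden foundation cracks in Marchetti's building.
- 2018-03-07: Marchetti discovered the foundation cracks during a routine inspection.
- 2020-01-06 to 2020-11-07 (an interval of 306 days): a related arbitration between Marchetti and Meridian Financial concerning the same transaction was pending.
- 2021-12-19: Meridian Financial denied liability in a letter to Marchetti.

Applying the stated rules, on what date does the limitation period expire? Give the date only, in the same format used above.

The claim accrued on 2018-03-07 — the later of the 2016-06-16 act and the 2018-03-07 discovery.
The untolled deadline — 3 years after 2018-03-07 — is 2021-03-07.
The pending related arbitration from 2020-01-06 to 2020-11-07 tolled the period for 306 days, extending the deadline to 2022-01-07.
The other events in the timeline have no effect on the limitation period under the stated rules.

2022-01-07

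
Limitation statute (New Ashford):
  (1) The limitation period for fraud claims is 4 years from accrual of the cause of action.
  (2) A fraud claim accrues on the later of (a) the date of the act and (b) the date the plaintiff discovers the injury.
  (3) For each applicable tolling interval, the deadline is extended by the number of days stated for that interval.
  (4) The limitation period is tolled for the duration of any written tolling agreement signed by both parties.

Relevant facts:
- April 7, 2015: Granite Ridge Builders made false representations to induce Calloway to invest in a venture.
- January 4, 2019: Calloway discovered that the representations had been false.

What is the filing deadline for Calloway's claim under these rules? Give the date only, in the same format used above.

Taking the later of the act (April 7, 2015) and discovery (January 4, 2019), the claim accrued on January 4, 2019.
4 years from January 4, 2019 is January 4, 2023.

January 4, 2023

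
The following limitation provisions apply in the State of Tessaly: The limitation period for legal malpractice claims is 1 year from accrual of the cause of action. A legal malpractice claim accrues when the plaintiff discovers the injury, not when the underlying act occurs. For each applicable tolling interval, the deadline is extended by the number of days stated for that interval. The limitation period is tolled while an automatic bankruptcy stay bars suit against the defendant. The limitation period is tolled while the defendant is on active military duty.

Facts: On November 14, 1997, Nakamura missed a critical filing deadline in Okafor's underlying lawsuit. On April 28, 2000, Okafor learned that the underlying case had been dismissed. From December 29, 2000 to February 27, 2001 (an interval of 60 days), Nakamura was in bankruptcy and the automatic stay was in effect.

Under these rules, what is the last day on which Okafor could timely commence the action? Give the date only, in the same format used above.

The claim did not accrue until Okafor discovered the injury on April 28, 2000; the November 14, 1997 act date does not start the clock under the stated rule.
The untolled deadline — 1 year after April 28, 2000 — is April 28, 2001.
The automatic bankruptcy stay from December 29, 2000 to February 27, 2001 tolled the period for 60 days, extending the deadline to June 27, 2001.

June 27, 2001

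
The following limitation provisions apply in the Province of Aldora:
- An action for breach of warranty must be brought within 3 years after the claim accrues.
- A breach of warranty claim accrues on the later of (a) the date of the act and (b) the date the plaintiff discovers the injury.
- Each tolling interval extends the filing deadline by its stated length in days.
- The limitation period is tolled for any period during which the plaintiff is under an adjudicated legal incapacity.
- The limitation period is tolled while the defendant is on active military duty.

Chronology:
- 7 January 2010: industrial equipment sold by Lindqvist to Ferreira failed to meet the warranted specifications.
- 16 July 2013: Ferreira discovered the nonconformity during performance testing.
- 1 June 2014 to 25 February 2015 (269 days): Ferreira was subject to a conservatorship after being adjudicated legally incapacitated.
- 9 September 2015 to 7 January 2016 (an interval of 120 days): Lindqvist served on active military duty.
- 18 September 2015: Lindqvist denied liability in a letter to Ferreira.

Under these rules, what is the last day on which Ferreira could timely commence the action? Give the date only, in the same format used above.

9 August 2017

Taking the later of the act (7 January 2010) and discovery (16 July 2013), the claim accrued on 16 July 2013.
Adding the 3 years base period to 16 July 2013 gives a deadline of 16 July 2016, before any tolling.
The plaintiff's legal incapacity from 1 June 2014 to 25 February 2015 tolled the period for 269 days, extending the deadline to 11 April 2017.
Because the defendant's active military service ran from 9 September 2015 to 7 January 2016, the deadline is extended by 120 days to 9 August 2017.
The other events in the timeline have no effect on the limitation period under the stated rules.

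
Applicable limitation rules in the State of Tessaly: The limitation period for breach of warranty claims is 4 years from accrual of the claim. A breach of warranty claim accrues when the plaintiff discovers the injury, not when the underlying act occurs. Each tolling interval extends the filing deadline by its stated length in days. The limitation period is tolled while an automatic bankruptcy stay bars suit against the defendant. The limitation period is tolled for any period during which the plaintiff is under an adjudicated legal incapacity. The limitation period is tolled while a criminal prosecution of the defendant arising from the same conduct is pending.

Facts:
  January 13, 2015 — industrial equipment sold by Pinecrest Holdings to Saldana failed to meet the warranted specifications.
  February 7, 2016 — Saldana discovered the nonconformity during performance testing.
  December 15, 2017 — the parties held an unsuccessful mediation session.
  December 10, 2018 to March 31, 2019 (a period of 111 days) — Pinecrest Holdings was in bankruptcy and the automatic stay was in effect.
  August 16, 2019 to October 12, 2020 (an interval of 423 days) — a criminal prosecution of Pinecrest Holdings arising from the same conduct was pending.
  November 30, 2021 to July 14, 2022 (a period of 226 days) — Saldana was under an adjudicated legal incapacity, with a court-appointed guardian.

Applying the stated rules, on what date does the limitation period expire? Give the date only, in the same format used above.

July 25, 2021

The claim did not accrue until Saldana discovered the injury on February 7, 2016; the January 13, 2015 act date does not start the clock under the stated rule.
Adding the 4 years base period to February 7, 2016 gives a deadline of February 7, 2020, before any tolling.
The automatic bankruptcy stay from December 10, 2018 to March 31, 2019 tolled the period for 111 days, extending the deadline to May 28, 2020.
The period was tolled for 423 days by the pending criminal prosecution (August 16, 2019 to October 12, 2020), pushing the deadline to July 25, 2021.
The plaintiff's legal incapacity starting November 30, 2021 came too late — the period had run on July 25, 2021 — and so does not extend the deadline.
None of the other events listed affects the running of the period under the stated rules.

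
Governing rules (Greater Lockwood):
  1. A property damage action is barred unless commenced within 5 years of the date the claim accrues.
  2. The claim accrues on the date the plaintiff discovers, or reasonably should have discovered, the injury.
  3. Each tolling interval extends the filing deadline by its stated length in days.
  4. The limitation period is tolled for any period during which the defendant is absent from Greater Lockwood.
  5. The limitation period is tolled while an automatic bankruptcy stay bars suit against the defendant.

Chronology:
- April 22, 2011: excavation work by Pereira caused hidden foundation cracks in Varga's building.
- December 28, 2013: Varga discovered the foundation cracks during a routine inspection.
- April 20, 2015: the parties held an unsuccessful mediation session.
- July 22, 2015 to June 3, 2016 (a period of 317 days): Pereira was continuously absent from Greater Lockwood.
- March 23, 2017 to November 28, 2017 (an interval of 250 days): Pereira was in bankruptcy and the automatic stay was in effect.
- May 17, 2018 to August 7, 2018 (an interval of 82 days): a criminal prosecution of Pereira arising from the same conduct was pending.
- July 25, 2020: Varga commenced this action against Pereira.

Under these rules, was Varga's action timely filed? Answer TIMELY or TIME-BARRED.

Under the discovery rule, the claim accrued on December 28, 2013, when Varga discovered the injury — not on the April 22, 2011 date of the underlying act.
Adding the 5 years base period to December 28, 2013 gives a deadline of December 28, 2018, before any tolling.
Because the defendant's absence from the jurisdiction ran from July 22, 2015 to June 3, 2016, the deadline is extended by 317 days to November 10, 2019.
Because the automatic bankruptcy stay ran from March 23, 2017 to November 28, 2017, the deadline is extended by 250 days to July 17, 2020.
Although a criminal prosecution ran from May 17, 2018 to August 7, 2018, the stated rules do not make that a tolling event, so it is disregarded.
The other events in the timeline have no effect on the limitation period under the stated rules.
The July 25, 2020 filing falls after the July 17, 2020 deadline; the claim is time-barred.

TIME-BARRED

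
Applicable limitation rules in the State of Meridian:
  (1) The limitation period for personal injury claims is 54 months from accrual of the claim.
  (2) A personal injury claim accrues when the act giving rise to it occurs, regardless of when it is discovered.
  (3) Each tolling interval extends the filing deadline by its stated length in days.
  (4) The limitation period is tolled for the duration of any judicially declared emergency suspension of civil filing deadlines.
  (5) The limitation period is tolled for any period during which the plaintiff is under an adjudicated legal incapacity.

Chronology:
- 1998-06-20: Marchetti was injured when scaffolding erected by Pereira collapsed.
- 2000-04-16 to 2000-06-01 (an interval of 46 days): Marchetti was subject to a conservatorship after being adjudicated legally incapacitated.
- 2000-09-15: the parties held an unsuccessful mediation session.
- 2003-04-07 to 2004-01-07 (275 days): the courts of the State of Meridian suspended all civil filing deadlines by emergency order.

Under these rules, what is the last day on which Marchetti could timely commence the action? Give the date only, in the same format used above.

2003-02-04

The limitation period began to run on 1998-06-20.
54 months from 1998-06-20 is 2002-12-20.
The period was tolled for 46 days by the plaintiff's legal incapacity (2000-04-16 to 2000-06-01), pushing the deadline to 2003-02-04.
The emergency suspension of filing deadlines from 2003-04-07 to 2004-01-07 began after the period had already run on 2003-02-04, so it has no tolling effect.
The other events in the timeline have no effect on the limitation period under the stated rules.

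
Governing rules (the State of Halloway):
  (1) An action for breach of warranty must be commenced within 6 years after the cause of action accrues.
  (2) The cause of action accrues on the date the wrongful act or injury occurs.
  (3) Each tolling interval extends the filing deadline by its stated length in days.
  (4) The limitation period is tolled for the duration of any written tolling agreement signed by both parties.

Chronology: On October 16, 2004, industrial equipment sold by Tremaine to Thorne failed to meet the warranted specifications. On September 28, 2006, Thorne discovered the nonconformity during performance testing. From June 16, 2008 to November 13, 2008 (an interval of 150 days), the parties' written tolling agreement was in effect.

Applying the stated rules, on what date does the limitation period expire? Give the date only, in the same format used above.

Accrual is governed by the date of the act, so the period began to run on October 16, 2004; the later discovery on September 28, 2006 is irrelevant under the stated rule.
6 years from October 16, 2004 is October 16, 2010.
Because the written tolling agreement ran from June 16, 2008 to November 13, 2008, the deadline is extended by 150 days to March 15, 2011.

March 15, 2011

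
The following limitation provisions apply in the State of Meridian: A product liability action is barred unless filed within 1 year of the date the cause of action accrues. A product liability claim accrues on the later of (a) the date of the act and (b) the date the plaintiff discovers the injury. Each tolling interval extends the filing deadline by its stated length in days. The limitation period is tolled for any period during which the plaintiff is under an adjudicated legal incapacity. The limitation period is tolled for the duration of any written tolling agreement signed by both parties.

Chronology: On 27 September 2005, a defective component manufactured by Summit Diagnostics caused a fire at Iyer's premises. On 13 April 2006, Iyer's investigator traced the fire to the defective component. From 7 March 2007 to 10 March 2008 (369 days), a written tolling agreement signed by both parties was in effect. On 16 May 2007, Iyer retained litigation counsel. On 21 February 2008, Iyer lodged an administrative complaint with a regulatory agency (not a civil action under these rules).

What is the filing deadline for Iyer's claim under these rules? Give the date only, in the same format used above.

16 April 2008

Taking the later of the act (27 September 2005) and discovery (13 April 2006), the claim accrued on 13 April 2006.
Adding the 1 year base period to 13 April 2006 gives a deadline of 13 April 2007, before any tolling.
The period was tolled for 369 days by the written tolling agreement (7 March 2007 to 10 March 2008), pushing the deadline to 16 April 2008.
None of the other events listed affects the running of the period under the stated rules.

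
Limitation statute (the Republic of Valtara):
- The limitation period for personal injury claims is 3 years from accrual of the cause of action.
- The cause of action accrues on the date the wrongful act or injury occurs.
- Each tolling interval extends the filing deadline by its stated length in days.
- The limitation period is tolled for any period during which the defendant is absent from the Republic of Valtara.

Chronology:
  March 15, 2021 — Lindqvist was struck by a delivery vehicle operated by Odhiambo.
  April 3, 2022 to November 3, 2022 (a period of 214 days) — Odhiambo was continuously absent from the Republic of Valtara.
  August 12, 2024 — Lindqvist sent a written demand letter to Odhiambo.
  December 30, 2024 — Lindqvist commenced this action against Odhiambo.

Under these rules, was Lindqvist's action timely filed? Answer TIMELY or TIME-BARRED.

TIME-BARRED

The claim accrued on March 15, 2021, when the wrongful act occurred.
The untolled deadline — 3 years after March 15, 2021 — is March 15, 2024.
The period was tolled for 214 days by the defendant's absence from the jurisdiction (April 3, 2022 to November 3, 2022), pushing the deadline to October 15, 2024.
None of the other events listed affects the running of the period under the stated rules.
Lindqvist filed on December 30, 2024, after the October 15, 2024 deadline, so the action is time-barred.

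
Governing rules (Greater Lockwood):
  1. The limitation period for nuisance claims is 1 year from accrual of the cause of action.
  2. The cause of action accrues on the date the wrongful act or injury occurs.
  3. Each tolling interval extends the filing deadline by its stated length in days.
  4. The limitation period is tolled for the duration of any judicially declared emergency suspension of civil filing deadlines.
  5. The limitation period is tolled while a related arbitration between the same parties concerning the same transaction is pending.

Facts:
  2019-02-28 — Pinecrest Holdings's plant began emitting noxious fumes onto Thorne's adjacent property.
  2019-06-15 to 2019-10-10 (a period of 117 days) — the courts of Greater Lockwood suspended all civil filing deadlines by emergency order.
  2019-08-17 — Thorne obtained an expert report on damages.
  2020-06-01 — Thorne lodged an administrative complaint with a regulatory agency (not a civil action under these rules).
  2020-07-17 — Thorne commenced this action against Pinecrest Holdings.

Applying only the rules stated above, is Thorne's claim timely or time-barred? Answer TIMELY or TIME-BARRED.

The cause of action accrued on 2019-02-28, the date of the act.
Adding the 1 year base period to 2019-02-28 gives a deadline of 2020-02-28, before any tolling.
The period was tolled for 117 days by the emergency suspension of filing deadlines (2019-06-15 to 2019-10-10), pushing the deadline to 2020-06-24.
The other events in the timeline have no effect on the limitation period under the stated rules.
Thorne filed on 2020-07-17, after the 2020-06-24 deadline, so the action is time-barred.

TIME-BARRED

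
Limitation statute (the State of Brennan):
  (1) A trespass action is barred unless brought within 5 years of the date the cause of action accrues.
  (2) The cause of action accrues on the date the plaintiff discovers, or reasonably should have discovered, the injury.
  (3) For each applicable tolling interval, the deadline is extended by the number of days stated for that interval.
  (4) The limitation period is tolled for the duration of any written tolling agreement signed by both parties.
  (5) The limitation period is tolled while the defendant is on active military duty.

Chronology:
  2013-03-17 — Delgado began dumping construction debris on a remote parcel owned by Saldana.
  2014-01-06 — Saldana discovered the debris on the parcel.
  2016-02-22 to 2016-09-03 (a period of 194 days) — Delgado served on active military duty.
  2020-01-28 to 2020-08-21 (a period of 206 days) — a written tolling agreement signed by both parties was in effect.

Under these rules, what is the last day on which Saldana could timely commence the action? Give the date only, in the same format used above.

The claim did not accrue until Saldana discovered the injury on 2014-01-06; the 2013-03-17 act date does not start the clock under the stated rule.
Adding the 5 years base period to 2014-01-06 gives a deadline of 2019-01-06, before any tolling.
Because the defendant's active military service ran from 2016-02-22 to 2016-09-03, the deadline is extended by 194 days to 2019-07-19.
The written tolling agreement starting 2020-01-28 came too late — the period had run on 2019-07-19 — and so does not extend the deadline.

2019-07-19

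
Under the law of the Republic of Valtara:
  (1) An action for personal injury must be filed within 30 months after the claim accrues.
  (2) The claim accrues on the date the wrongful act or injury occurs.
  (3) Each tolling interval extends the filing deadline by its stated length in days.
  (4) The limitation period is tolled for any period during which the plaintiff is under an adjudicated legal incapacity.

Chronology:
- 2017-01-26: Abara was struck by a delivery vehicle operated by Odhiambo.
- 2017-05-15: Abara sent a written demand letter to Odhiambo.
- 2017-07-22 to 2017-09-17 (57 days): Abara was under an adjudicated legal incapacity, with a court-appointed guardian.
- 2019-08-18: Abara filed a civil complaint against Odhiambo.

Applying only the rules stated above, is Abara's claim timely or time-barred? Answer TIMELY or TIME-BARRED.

TIMELY

The claim accrued on 2017-01-26, when the wrongful act occurred.
Adding the 30 months base period to 2017-01-26 gives a deadline of 2019-07-26, before any tolling.
The period was tolled for 57 days by the plaintiff's legal incapacity (2017-07-22 to 2017-09-17), pushing the deadline to 2019-09-21.
Nothing else in the chronology tolls or restarts the period.
Abara filed on 2019-08-18, before the 2019-09-21 deadline, so the action is timely.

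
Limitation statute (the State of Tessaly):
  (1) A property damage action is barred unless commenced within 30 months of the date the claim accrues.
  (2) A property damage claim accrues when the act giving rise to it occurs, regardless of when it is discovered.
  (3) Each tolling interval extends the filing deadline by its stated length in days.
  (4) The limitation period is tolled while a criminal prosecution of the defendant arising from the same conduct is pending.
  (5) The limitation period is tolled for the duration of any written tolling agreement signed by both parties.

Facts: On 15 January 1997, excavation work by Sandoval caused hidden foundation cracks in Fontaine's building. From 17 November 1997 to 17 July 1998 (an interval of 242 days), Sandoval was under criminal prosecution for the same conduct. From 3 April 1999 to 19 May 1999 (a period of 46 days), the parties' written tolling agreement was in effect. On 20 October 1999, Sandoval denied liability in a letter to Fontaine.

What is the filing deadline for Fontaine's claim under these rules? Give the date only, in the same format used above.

The claim accrued on 15 January 1997, the date of the act.
30 months from 15 January 1997 is 15 July 1999.
The pending criminal prosecution from 17 November 1997 to 17 July 1998 tolled the period for 242 days, extending the deadline to 13 March 2000.
The written tolling agreement from 3 April 1999 to 19 May 1999 tolled the period for 46 days, extending the deadline to 28 April 2000.
None of the other events listed affects the running of the period under the stated rules.

28 April 2000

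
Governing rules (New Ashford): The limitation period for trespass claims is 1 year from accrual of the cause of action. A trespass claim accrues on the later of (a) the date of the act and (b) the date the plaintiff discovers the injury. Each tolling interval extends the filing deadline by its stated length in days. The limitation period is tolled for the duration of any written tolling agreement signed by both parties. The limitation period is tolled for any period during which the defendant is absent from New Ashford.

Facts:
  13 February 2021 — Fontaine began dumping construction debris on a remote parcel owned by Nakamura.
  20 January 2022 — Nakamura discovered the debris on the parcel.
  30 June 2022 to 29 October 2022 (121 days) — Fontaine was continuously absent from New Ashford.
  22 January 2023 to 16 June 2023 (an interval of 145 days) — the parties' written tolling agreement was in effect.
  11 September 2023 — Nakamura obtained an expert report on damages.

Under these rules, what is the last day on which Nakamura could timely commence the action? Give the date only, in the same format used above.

The claim accrued on 20 January 2022 — the later of the 13 February 2021 act and the 20 January 2022 discovery.
Adding the 1 year base period to 20 January 2022 gives a deadline of 20 January 2023, before any tolling.
The defendant's absence from the jurisdiction from 30 June 2022 to 29 October 2022 tolled the period for 121 days, extending the deadline to 21 May 2023.
The period was tolled for 145 days by the written tolling agreement (22 January 2023 to 16 June 2023), pushing the deadline to 13 October 2023.
The other events in the timeline have no effect on the limitation period under the stated rules.

13 October 2023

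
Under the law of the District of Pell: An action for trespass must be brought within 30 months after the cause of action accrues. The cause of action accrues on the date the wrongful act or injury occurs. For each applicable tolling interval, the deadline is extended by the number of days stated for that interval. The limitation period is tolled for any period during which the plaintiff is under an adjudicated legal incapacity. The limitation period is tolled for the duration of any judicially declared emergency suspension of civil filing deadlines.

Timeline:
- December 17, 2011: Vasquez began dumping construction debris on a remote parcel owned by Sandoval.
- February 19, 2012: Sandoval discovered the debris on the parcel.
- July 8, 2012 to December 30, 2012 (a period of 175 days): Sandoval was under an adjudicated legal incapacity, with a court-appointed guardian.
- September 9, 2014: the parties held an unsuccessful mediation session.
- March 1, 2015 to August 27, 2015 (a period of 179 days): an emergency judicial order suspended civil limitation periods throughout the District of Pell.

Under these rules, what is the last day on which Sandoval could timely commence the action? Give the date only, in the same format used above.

Because the rule ties accrual to occurrence, the claim accrued on December 17, 2011, not on the February 19, 2012 discovery date.
30 months from December 17, 2011 is June 17, 2014.
The period was tolled for 175 days by the plaintiff's legal incapacity (July 8, 2012 to December 30, 2012), pushing the deadline to December 9, 2014.
By the time the emergency suspension of filing deadlines began on March 1, 2015, the limitation period had already expired on December 9, 2014; that interval cannot revive it.
The other events in the timeline have no effect on the limitation period under the stated rules.

December 9, 2014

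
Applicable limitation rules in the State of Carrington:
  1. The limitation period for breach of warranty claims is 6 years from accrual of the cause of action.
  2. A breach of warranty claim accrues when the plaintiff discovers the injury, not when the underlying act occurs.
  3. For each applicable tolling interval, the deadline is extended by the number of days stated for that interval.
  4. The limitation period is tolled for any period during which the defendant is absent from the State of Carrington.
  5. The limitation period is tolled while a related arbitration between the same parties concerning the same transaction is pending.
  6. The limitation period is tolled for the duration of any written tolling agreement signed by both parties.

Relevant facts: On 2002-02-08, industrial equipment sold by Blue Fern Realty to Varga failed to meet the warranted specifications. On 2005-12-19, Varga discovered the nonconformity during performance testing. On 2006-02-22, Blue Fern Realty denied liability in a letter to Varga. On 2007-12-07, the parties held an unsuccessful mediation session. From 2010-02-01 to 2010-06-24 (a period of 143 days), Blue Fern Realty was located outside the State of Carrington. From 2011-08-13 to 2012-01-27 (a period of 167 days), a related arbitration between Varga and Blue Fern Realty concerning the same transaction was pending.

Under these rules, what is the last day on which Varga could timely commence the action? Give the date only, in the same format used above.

Accrual is tied to discovery, so the period began on 2005-12-19 rather than on 2002-02-08 when the act occurred.
The untolled deadline — 6 years after 2005-12-19 — is 2011-12-19.
Because the defendant's absence from the jurisdiction ran from 2010-02-01 to 2010-06-24, the deadline is extended by 143 days to 2012-05-10.
The pending related arbitration from 2011-08-13 to 2012-01-27 tolled the period for 167 days, extending the deadline to 2012-10-24.
Nothing else in the chronology tolls or restarts the period.

2012-10-24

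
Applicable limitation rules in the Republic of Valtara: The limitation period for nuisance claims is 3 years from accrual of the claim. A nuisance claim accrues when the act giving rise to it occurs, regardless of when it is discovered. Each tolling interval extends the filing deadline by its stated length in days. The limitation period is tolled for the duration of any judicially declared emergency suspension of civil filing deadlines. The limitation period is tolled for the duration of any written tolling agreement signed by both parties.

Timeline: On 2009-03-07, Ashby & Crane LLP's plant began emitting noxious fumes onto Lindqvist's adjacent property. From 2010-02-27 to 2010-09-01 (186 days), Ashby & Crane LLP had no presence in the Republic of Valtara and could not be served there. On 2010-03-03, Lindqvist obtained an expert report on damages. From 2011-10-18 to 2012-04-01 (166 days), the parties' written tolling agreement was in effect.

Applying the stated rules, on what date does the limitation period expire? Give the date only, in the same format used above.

2012-08-20

The limitation period began to run on 2009-03-07.
3 years from 2009-03-07 is 2012-03-07.
Because the written tolling agreement ran from 2011-10-18 to 2012-04-01, the deadline is extended by 166 days to 2012-08-20.
The defendant's absence from the jurisdiction from 2010-02-27 to 2010-09-01 does not toll the period, because no stated rule makes the defendant's absence a tolling event.
Nothing else in the chronology tolls or restarts the period.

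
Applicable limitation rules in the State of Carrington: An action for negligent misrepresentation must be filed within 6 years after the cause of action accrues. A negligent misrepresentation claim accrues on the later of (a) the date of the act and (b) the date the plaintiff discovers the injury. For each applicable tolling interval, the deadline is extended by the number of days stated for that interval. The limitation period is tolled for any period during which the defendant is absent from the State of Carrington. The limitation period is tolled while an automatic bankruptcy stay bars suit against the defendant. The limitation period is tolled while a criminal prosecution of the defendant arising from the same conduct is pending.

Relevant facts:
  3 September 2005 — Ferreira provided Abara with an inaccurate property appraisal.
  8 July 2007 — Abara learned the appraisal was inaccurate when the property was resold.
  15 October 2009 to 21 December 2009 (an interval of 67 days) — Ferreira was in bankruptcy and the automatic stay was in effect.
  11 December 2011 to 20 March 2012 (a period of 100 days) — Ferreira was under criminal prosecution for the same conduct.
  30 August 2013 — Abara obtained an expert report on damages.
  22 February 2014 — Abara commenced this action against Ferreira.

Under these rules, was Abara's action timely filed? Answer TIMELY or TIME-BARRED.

TIME-BARRED

Taking the later of the act (3 September 2005) and discovery (8 July 2007), the claim accrued on 8 July 2007.
Adding the 6 years base period to 8 July 2007 gives a deadline of 8 July 2013, before any tolling.
The period was tolled for 67 days by the automatic bankruptcy stay (15 October 2009 to 21 December 2009), pushing the deadline to 13 September 2013.
Because the pending criminal prosecution ran from 11 December 2011 to 20 March 2012, the deadline is extended by 100 days to 22 December 2013.
Nothing else in the chronology tolls or restarts the period.
The 22 February 2014 filing falls after the 22 December 2013 deadline; the claim is time-barred.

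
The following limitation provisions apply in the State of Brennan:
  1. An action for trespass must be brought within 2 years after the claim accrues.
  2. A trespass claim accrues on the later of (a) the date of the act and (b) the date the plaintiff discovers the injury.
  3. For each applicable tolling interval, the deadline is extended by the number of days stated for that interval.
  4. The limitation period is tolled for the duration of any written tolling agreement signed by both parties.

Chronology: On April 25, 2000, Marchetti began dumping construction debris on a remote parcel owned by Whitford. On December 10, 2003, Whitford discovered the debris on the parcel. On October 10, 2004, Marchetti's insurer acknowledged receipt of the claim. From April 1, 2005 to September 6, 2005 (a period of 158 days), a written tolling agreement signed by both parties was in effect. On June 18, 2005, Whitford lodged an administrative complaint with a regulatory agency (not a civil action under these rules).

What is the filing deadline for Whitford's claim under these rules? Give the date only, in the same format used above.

May 17, 2006

Taking the later of the act (April 25, 2000) and discovery (December 10, 2003), the claim accrued on December 10, 2003.
The untolled deadline — 2 years after December 10, 2003 — is December 10, 2005.
Because the written tolling agreement ran from April 1, 2005 to September 6, 2005, the deadline is extended by 158 days to May 17, 2006.
None of the other events listed affects the running of the period under the stated rules.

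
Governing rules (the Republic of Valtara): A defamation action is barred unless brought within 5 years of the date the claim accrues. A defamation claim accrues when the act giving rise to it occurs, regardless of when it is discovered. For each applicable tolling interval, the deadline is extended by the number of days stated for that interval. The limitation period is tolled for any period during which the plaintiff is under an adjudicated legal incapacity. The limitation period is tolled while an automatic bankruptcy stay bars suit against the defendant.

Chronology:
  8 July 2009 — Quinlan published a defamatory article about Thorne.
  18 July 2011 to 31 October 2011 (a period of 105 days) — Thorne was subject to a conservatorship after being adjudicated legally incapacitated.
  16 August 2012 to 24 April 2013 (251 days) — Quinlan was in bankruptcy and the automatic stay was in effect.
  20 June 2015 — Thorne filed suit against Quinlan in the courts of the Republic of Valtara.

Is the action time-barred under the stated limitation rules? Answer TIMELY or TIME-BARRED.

TIMELY

The limitation period began to run on 8 July 2009.
The untolled deadline — 5 years after 8 July 2009 — is 8 July 2014.
The plaintiff's legal incapacity from 18 July 2011 to 31 October 2011 tolled the period for 105 days, extending the deadline to 21 October 2014.
The period was tolled for 251 days by the automatic bankruptcy stay (16 August 2012 to 24 April 2013), pushing the deadline to 29 June 2015.
The 20 June 2015 filing precedes the 29 June 2015 deadline; the claim is timely.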